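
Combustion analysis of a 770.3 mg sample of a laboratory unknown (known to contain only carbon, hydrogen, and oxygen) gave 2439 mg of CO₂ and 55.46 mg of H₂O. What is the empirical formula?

C9HO

mol C = 2.439 g CO₂ ÷ 44.009 g/mol = 0.055420 mol
mol H = 2 × 0.05546 g H₂O ÷ 18.015 g/mol = 0.0061571 mol
mass O = 0.7703 − (0.66566 + 0.0062063) = 0.098438 g → mol O = 0.098438 ÷ 15.999 = 0.0061528 mol
Divide by the smallest (0.0061528 mol): C 9.007, H 1.001, O 1.000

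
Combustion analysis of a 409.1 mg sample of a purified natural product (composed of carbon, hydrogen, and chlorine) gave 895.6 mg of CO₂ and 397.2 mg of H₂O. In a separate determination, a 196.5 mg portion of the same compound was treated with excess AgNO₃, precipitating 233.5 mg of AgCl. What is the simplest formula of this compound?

mol C = 0.8956 g CO₂ ÷ 44.009 g/mol = 0.020350 mol
mol H = 2 × 0.3972 g H₂O ÷ 18.015 g/mol = 0.044097 mol
From the AgCl data: mol Cl per gram of compound = (0.2335 ÷ 143.318) ÷ 0.1965 = 0.0082913 mol/g, so in the 0.4091 g combustion sample mol Cl = 0.0033920 mol
Divide by the smallest (0.0033920 mol): C 6.000, H 13.000, Cl 1.000

C6H13Cl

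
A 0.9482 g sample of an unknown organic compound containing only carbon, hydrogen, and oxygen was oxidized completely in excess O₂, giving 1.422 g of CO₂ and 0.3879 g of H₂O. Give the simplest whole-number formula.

mol C = 1.422 g CO₂ ÷ 44.009 g/mol = 0.032312 mol
mol H = 2 × 0.3879 g H₂O ÷ 18.015 g/mol = 0.043064 mol
mass O = 0.9482 − (0.38809 + 0.043409) = 0.51670 g → mol O = 0.51670 ÷ 15.999 = 0.032296 mol
Divide by the smallest (0.032296 mol): C 1.000, H 1.333, O 1.000
Multiplying each by 3 gives whole numbers: C 3.00, H 4.00, O 3.00

C3H4O3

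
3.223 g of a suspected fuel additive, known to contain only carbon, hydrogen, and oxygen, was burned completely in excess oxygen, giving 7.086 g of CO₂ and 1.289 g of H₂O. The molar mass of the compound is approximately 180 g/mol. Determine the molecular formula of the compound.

C9H8O4

mol C = 7.086 g CO₂ ÷ 44.009 g/mol = 0.16101 mol
mol H = 2 × 1.289 g H₂O ÷ 18.015 g/mol = 0.14310 mol
mass O = 3.223 − (1.9339 + 0.14425) = 1.1448 g → mol O = 1.1448 ÷ 15.999 = 0.071556 mol
Divide by the smallest (0.071556 mol): C 2.250, H 2.000, O 1.000
Multiplying each by 4 gives whole numbers: C 9.00, H 8.00, O 4.00
Empirical formula: C9H8O4
Empirical-formula mass = 180.16 g/mol; 180 ÷ 180.16 ≈ 1, so the molecular formula is C9H8O4.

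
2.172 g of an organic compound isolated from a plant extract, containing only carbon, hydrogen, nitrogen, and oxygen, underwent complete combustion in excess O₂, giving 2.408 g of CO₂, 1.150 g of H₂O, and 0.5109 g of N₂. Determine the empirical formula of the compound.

C3H7N2O3

mol C = 2.408 g CO₂ ÷ 44.009 g/mol = 0.054716 mol
mol H = 2 × 1.150 g H₂O ÷ 18.015 g/mol = 0.12767 mol
mol N = 2 × 0.5109 g N₂ ÷ 28.014 g/mol = 0.036475 mol
mass O = 2.172 − (0.65719 + 0.12869 + 0.51090) = 0.87521 g → mol O = 0.87521 ÷ 15.999 = 0.054704 mol
Divide by the smallest (0.036475 mol): C 1.500, H 3.500, N 1.000, O 1.500
Multiplying each by 2 gives whole numbers: C 3.00, H 7.00, N 2.00, O 3.00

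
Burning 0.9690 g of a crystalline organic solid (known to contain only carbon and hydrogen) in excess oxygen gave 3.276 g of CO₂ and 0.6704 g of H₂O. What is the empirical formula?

mol C = 3.276 g CO₂ ÷ 44.009 g/mol = 0.074439 mol
mol H = 2 × 0.6704 g H₂O ÷ 18.015 g/mol = 0.074427 mol
Divide by the smallest (0.074427 mol): C 1.000, H 1.000

CH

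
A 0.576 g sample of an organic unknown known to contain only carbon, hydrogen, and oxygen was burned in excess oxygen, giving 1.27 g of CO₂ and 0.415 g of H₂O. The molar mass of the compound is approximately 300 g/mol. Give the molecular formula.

C15H24O6

mol C = 1.27 g CO₂ ÷ 44.009 g/mol = 0.02886 mol
mol H = 2 × 0.415 g H₂O ÷ 18.015 g/mol = 0.04607 mol
mass O = 0.576 − (0.3466 + 0.04644) = 0.1829 g → mol O = 0.1829 ÷ 15.999 = 0.01143 mol
Divide by the smallest (0.01143 mol): C 2.524, H 4.029, O 1.000
Multiplying each by 2 gives whole numbers: C 5.05, H 8.06, O 2.00
Empirical formula: C5H8O2
Empirical-formula mass = 100.12 g/mol; 300 ÷ 100.12 ≈ 3, so the molecular formula is C15H24O6.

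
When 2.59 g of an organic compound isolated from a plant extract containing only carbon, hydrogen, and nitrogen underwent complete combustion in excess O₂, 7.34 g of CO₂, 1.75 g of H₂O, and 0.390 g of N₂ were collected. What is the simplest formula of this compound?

C6H7N

mol C = 7.34 g CO₂ ÷ 44.009 g/mol = 0.1668 mol
mol H = 2 × 1.75 g H₂O ÷ 18.015 g/mol = 0.1943 mol
mol N = 2 × 0.390 g N₂ ÷ 28.014 g/mol = 0.02784 mol
Divide by the smallest (0.02784 mol): C 5.990, H 6.978, N 1.000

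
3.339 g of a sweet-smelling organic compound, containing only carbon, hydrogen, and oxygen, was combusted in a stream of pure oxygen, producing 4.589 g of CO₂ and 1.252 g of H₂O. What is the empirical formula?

mol C = 4.589 g CO₂ ÷ 44.009 g/mol = 0.10427 mol
mol H = 2 × 1.252 g H₂O ÷ 18.015 g/mol = 0.13900 mol
mass O = 3.339 − (1.2524 + 0.14011) = 1.9465 g → mol O = 1.9465 ÷ 15.999 = 0.12166 mol
Divide by the smallest (0.10427 mol): C 1.000, H 1.333, O 1.167
Multiplying each by 6 gives whole numbers: C 6.00, H 8.00, O 7.00

C6H8O7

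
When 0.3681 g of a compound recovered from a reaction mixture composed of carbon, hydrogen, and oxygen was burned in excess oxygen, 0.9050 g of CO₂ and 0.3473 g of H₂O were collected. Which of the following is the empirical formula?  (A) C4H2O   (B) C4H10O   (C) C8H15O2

mol C = 0.9050 g CO₂ ÷ 44.009 g/mol = 0.020564 mol
mol H = 2 × 0.3473 g H₂O ÷ 18.015 g/mol = 0.038557 mol
mass O = 0.3681 − (0.24699 + 0.038865) = 0.082241 g → mol O = 0.082241 ÷ 15.999 = 0.0051404 mol
Divide by the smallest (0.0051404 mol): C 4.000, H 7.501, O 1.000
Multiplying each by 2 gives whole numbers: C 8.00, H 15.00, O 2.00

(C) C8H15O2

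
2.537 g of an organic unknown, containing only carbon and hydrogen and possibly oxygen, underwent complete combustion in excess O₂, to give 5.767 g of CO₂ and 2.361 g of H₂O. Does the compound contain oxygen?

yes

mol C = 5.767 g CO₂ ÷ 44.009 g/mol = 0.13104 mol
mol H = 2 × 2.361 g H₂O ÷ 18.015 g/mol = 0.26211 mol
C and H account for only 1.8381 g of the 2.537 g sample; the remaining 0.69885 g must be oxygen.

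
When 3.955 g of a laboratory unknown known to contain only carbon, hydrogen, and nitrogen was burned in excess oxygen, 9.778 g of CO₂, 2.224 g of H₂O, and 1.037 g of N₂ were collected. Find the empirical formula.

mol C = 9.778 g CO₂ ÷ 44.009 g/mol = 0.22218 mol
mol H = 2 × 2.224 g H₂O ÷ 18.015 g/mol = 0.24691 mol
mol N = 2 × 1.037 g N₂ ÷ 28.014 g/mol = 0.074034 mol
Divide by the smallest (0.074034 mol): C 3.001, H 3.335, N 1.000
Multiplying each by 3 gives whole numbers: C 9.00, H 10.01, N 3.00

C9H10N3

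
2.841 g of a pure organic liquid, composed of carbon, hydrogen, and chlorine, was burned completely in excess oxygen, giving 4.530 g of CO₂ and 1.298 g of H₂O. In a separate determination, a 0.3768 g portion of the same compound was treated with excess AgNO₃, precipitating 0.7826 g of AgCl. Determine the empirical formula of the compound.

mol C = 4.530 g CO₂ ÷ 44.009 g/mol = 0.10293 mol
mol H = 2 × 1.298 g H₂O ÷ 18.015 g/mol = 0.14410 mol
From the AgCl data: mol Cl per gram of compound = (0.7826 ÷ 143.318) ÷ 0.3768 = 0.014492 mol/g, so in the 2.841 g combustion sample mol Cl = 0.041172 mol
Divide by the smallest (0.041172 mol): C 2.500, H 3.500, Cl 1.000
Multiplying each by 2 gives whole numbers: C 5.00, H 7.00, Cl 2.00

C5H7Cl2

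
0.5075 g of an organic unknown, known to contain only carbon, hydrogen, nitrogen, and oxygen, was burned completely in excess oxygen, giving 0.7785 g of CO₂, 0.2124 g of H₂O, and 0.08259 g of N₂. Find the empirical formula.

C3H4NO2

mol C = 0.7785 g CO₂ ÷ 44.009 g/mol = 0.017690 mol
mol H = 2 × 0.2124 g H₂O ÷ 18.015 g/mol = 0.023580 mol
mol N = 2 × 0.08259 g N₂ ÷ 28.014 g/mol = 0.0058963 mol
mass O = 0.5075 − (0.21247 + 0.023769 + 0.082590) = 0.18867 g → mol O = 0.18867 ÷ 15.999 = 0.011793 mol
Divide by the smallest (0.0058963 mol): C 3.000, H 3.999, N 1.000, O 2.000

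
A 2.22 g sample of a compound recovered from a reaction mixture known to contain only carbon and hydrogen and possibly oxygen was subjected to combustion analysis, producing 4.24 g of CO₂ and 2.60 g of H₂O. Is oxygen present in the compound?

mol C = 4.24 g CO₂ ÷ 44.009 g/mol = 0.09634 mol
mol H = 2 × 2.60 g H₂O ÷ 18.015 g/mol = 0.2886 mol
C and H account for only 1.448 g of the 2.22 g sample; the remaining 0.7719 g must be oxygen.

yes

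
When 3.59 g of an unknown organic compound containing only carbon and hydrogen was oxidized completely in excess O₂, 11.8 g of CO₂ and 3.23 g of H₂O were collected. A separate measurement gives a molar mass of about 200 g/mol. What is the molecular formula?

mol C = 11.8 g CO₂ ÷ 44.009 g/mol = 0.2681 mol
mol H = 2 × 3.23 g H₂O ÷ 18.015 g/mol = 0.3586 mol
Divide by the smallest (0.2681 mol): C 1.000, H 1.337
Multiplying each by 3 gives whole numbers: C 3.00, H 4.01
Empirical formula: C3H4
Empirical-formula mass = 40.06 g/mol; 200 ÷ 40.06 ≈ 5, so the molecular formula is C15H20.

C15H20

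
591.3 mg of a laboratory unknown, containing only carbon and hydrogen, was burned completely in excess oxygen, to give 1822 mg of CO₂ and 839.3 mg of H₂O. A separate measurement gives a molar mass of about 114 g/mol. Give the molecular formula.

mol C = 1.822 g CO₂ ÷ 44.009 g/mol = 0.041401 mol
mol H = 2 × 0.8393 g H₂O ÷ 18.015 g/mol = 0.093178 mol
Divide by the smallest (0.041401 mol): C 1.000, H 2.251
Multiplying each by 4 gives whole numbers: C 4.00, H 9.00
Empirical formula: C4H9
Empirical-formula mass = 57.12 g/mol; 114 ÷ 57.12 ≈ 2, so the molecular formula is C8H18.

C8H18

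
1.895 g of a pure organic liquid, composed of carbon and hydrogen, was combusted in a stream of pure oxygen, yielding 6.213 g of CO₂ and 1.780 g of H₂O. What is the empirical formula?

C5H7

mol C = 6.213 g CO₂ ÷ 44.009 g/mol = 0.14118 mol
mol H = 2 × 1.780 g H₂O ÷ 18.015 g/mol = 0.19761 mol
Divide by the smallest (0.14118 mol): C 1.000, H 1.400
Multiplying each by 5 gives whole numbers: C 5.00, H 7.00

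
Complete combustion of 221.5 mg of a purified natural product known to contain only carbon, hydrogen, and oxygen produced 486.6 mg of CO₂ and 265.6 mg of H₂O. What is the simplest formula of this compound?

mol C = 0.4866 g CO₂ ÷ 44.009 g/mol = 0.011057 mol
mol H = 2 × 0.2656 g H₂O ÷ 18.015 g/mol = 0.029487 mol
mass O = 0.2215 − (0.13280 + 0.029722) = 0.058974 g → mol O = 0.058974 ÷ 15.999 = 0.0036861 mol
Divide by the smallest (0.0036861 mol): C 3.000, H 7.999, O 1.000

C3H8O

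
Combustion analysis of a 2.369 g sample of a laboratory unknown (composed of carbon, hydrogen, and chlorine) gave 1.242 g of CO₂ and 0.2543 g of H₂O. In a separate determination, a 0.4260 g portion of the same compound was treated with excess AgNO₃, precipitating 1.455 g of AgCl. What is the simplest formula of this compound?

CHCl2

mol C = 1.242 g CO₂ ÷ 44.009 g/mol = 0.028222 mol
mol H = 2 × 0.2543 g H₂O ÷ 18.015 g/mol = 0.028232 mol
From the AgCl data: mol Cl per gram of compound = (1.455 ÷ 143.318) ÷ 0.4260 = 0.023832 mol/g, so in the 2.369 g combustion sample mol Cl = 0.056457 mol
Divide by the smallest (0.028222 mol): C 1.000, H 1.000, Cl 2.000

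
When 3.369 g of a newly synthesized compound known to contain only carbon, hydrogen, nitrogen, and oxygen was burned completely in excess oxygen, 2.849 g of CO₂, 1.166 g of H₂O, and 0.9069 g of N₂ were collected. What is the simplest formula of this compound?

C2H4N2O3

mol C = 2.849 g CO₂ ÷ 44.009 g/mol = 0.064737 mol
mol H = 2 × 1.166 g H₂O ÷ 18.015 g/mol = 0.12945 mol
mol N = 2 × 0.9069 g N₂ ÷ 28.014 g/mol = 0.064746 mol
mass O = 3.369 − (0.77755 + 0.13048 + 0.90690) = 1.5541 g → mol O = 1.5541 ÷ 15.999 = 0.097135 mol
Divide by the smallest (0.064737 mol): C 1.000, H 2.000, N 1.000, O 1.500
Multiplying each by 2 gives whole numbers: C 2.00, H 4.00, N 2.00, O 3.00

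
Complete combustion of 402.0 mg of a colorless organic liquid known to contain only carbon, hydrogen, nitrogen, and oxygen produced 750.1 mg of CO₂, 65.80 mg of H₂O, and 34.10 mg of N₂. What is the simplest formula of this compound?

C7H3NO4

mol C = 0.7501 g CO₂ ÷ 44.009 g/mol = 0.017044 mol
mol H = 2 × 0.06580 g H₂O ÷ 18.015 g/mol = 0.0073050 mol
mol N = 2 × 0.03410 g N₂ ÷ 28.014 g/mol = 0.0024345 mol
mass O = 0.4020 − (0.20472 + 0.0073635 + 0.034100) = 0.15582 g → mol O = 0.15582 ÷ 15.999 = 0.0097392 mol
Divide by the smallest (0.0024345 mol): C 7.001, H 3.001, N 1.000, O 4.001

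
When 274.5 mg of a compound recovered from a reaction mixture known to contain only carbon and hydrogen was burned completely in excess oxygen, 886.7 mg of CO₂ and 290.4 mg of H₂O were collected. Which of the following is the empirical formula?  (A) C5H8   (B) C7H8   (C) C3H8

(A) C5H8

mol C = 0.8867 g CO₂ ÷ 44.009 g/mol = 0.020148 mol
mol H = 2 × 0.2904 g H₂O ÷ 18.015 g/mol = 0.032240 mol
Divide by the smallest (0.020148 mol): C 1.000, H 1.600
Multiplying each by 5 gives whole numbers: C 5.00, H 8.00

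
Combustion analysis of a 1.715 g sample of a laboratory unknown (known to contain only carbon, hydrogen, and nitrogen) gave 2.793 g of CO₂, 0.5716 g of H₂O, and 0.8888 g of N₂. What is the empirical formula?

CHN

mol C = 2.793 g CO₂ ÷ 44.009 g/mol = 0.063464 mol
mol H = 2 × 0.5716 g H₂O ÷ 18.015 g/mol = 0.063458 mol
mol N = 2 × 0.8888 g N₂ ÷ 28.014 g/mol = 0.063454 mol
Divide by the smallest (0.063454 mol): C 1.000, H 1.000, N 1.000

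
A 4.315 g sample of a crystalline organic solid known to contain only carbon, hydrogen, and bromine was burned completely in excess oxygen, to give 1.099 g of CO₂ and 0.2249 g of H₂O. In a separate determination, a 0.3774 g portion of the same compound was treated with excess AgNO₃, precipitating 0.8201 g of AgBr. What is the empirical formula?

CHBr2

mol C = 1.099 g CO₂ ÷ 44.009 g/mol = 0.024972 mol
mol H = 2 × 0.2249 g H₂O ÷ 18.015 g/mol = 0.024968 mol
From the AgBr data: mol Br per gram of compound = (0.8201 ÷ 187.772) ÷ 0.3774 = 0.011573 mol/g, so in the 4.315 g combustion sample mol Br = 0.049936 mol
Divide by the smallest (0.024968 mol): C 1.000, H 1.000, Br 2.000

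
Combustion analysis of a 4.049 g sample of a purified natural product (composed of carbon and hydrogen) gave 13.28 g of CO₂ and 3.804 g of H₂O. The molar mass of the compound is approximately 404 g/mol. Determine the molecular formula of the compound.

C30H42

mol C = 13.28 g CO₂ ÷ 44.009 g/mol = 0.30176 mol
mol H = 2 × 3.804 g H₂O ÷ 18.015 g/mol = 0.42231 mol
Divide by the smallest (0.30176 mol): C 1.000, H 1.400
Multiplying each by 5 gives whole numbers: C 5.00, H 7.00
Empirical formula: C5H7
Empirical-formula mass = 67.11 g/mol; 404 ÷ 67.11 ≈ 6, so the molecular formula is C30H42.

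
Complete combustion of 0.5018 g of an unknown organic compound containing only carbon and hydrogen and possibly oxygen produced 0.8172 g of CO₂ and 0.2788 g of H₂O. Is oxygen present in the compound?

yes

mol C = 0.8172 g CO₂ ÷ 44.009 g/mol = 0.018569 mol
mol H = 2 × 0.2788 g H₂O ÷ 18.015 g/mol = 0.030952 mol
C and H account for only 0.25423 g of the 0.5018 g sample; the remaining 0.24757 g must be oxygen.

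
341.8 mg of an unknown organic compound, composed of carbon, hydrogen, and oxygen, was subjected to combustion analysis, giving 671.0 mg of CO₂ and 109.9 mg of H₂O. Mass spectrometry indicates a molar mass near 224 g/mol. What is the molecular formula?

mol C = 0.6710 g CO₂ ÷ 44.009 g/mol = 0.015247 mol
mol H = 2 × 0.1099 g H₂O ÷ 18.015 g/mol = 0.012201 mol
mass O = 0.3418 − (0.18313 + 0.012299) = 0.14637 g → mol O = 0.14637 ÷ 15.999 = 0.0091488 mol
Divide by the smallest (0.0091488 mol): C 1.667, H 1.334, O 1.000
Multiplying each by 3 gives whole numbers: C 5.00, H 4.00, O 3.00
Empirical formula: C5H4O3
Empirical-formula mass = 112.08 g/mol; 224 ÷ 112.08 ≈ 2, so the molecular formula is C10H8O6.

C10H8O6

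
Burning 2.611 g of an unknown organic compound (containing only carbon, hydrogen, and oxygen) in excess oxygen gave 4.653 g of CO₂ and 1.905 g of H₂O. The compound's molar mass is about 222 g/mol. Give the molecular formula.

mol C = 4.653 g CO₂ ÷ 44.009 g/mol = 0.10573 mol
mol H = 2 × 1.905 g H₂O ÷ 18.015 g/mol = 0.21149 mol
mass O = 2.611 − (1.2699 + 0.21318) = 1.1279 g → mol O = 1.1279 ÷ 15.999 = 0.070499 mol
Divide by the smallest (0.070499 mol): C 1.500, H 3.000, O 1.000
Multiplying each by 2 gives whole numbers: C 3.00, H 6.00, O 2.00
Empirical formula: C3H6O2
Empirical-formula mass = 74.08 g/mol; 222 ÷ 74.08 ≈ 3, so the molecular formula is C9H18O6.

C9H18O6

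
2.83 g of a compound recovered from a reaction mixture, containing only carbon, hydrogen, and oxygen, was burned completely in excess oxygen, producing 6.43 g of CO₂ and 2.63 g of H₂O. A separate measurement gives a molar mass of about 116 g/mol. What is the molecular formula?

C6H12O2

mol C = 6.43 g CO₂ ÷ 44.009 g/mol = 0.1461 mol
mol H = 2 × 2.63 g H₂O ÷ 18.015 g/mol = 0.2920 mol
mass O = 2.83 − (1.755 + 0.2943) = 0.7808 g → mol O = 0.7808 ÷ 15.999 = 0.04880 mol
Divide by the smallest (0.04880 mol): C 2.994, H 5.983, O 1.000
Empirical formula: C3H6O
Empirical-formula mass = 58.08 g/mol; 116 ÷ 58.08 ≈ 2, so the molecular formula is C6H12O2.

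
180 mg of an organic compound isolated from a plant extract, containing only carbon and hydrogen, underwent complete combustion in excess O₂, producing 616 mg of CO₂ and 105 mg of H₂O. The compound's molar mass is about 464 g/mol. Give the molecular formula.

C36H30

mol C = 0.616 g CO₂ ÷ 44.009 g/mol = 0.01400 mol
mol H = 2 × 0.105 g H₂O ÷ 18.015 g/mol = 0.01166 mol
Divide by the smallest (0.01166 mol): C 1.201, H 1.000
Multiplying each by 5 gives whole numbers: C 6.00, H 5.00
Empirical formula: C6H5
Empirical-formula mass = 77.11 g/mol; 464 ÷ 77.11 ≈ 6, so the molecular formula is C36H30.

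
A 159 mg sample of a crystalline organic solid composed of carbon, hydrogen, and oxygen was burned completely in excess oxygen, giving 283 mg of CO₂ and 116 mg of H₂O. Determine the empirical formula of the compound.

C3H6O2

mol C = 0.283 g CO₂ ÷ 44.009 g/mol = 0.006431 mol
mol H = 2 × 0.116 g H₂O ÷ 18.015 g/mol = 0.01288 mol
mass O = 0.159 − (0.07724 + 0.01298) = 0.06878 g → mol O = 0.06878 ÷ 15.999 = 0.004299 mol
Divide by the smallest (0.004299 mol): C 1.496, H 2.996, O 1.000
Multiplying each by 2 gives whole numbers: C 2.99, H 5.99, O 2.00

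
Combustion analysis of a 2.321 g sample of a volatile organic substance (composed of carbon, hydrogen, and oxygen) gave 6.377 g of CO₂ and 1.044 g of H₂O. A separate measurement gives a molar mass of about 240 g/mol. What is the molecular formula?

C15H12O3

mol C = 6.377 g CO₂ ÷ 44.009 g/mol = 0.14490 mol
mol H = 2 × 1.044 g H₂O ÷ 18.015 g/mol = 0.11590 mol
mass O = 2.321 − (1.7404 + 0.11683) = 0.46375 g → mol O = 0.46375 ÷ 15.999 = 0.028986 mol
Divide by the smallest (0.028986 mol): C 4.999, H 3.999, O 1.000
Empirical formula: C5H4O
Empirical-formula mass = 80.09 g/mol; 240 ÷ 80.09 ≈ 3, so the molecular formula is C15H12O3.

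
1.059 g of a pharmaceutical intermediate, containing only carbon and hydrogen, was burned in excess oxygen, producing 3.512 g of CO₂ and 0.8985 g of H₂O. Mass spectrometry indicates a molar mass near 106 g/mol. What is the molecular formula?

mol C = 3.512 g CO₂ ÷ 44.009 g/mol = 0.079802 mol
mol H = 2 × 0.8985 g H₂O ÷ 18.015 g/mol = 0.099750 mol
Divide by the smallest (0.079802 mol): C 1.000, H 1.250
Multiplying each by 4 gives whole numbers: C 4.00, H 5.00
Empirical formula: C4H5
Empirical-formula mass = 53.08 g/mol; 106 ÷ 53.08 ≈ 2, so the molecular formula is C8H10.

C8H10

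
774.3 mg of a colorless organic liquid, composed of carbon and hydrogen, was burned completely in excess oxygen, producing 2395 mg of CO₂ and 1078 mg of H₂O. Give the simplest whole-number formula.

C5H11

mol C = 2.395 g CO₂ ÷ 44.009 g/mol = 0.054421 mol
mol H = 2 × 1.078 g H₂O ÷ 18.015 g/mol = 0.11968 mol
Divide by the smallest (0.054421 mol): C 1.000, H 2.199
Multiplying each by 5 gives whole numbers: C 5.00, H 11.00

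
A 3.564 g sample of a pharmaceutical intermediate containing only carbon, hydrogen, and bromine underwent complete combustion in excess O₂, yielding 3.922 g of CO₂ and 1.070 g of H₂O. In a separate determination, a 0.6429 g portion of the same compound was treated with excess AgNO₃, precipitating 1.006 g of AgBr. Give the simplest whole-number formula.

C3H4Br

mol C = 3.922 g CO₂ ÷ 44.009 g/mol = 0.089118 mol
mol H = 2 × 1.070 g H₂O ÷ 18.015 g/mol = 0.11879 mol
From the AgBr data: mol Br per gram of compound = (1.006 ÷ 187.772) ÷ 0.6429 = 0.0083334 mol/g, so in the 3.564 g combustion sample mol Br = 0.029700 mol
Divide by the smallest (0.029700 mol): C 3.001, H 4.000, Br 1.000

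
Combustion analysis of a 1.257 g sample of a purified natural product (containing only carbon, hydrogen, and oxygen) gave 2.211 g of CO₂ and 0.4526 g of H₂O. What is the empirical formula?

mol C = 2.211 g CO₂ ÷ 44.009 g/mol = 0.050240 mol
mol H = 2 × 0.4526 g H₂O ÷ 18.015 g/mol = 0.050247 mol
mass O = 1.257 − (0.60343 + 0.050649) = 0.60292 g → mol O = 0.60292 ÷ 15.999 = 0.037685 mol
Divide by the smallest (0.037685 mol): C 1.333, H 1.333, O 1.000
Multiplying each by 3 gives whole numbers: C 4.00, H 4.00, O 3.00

C4H4O3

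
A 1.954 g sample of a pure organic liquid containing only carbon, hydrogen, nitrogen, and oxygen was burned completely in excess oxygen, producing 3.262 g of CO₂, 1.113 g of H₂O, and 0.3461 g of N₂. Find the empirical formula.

C6H10N2O3

mol C = 3.262 g CO₂ ÷ 44.009 g/mol = 0.074121 mol
mol H = 2 × 1.113 g H₂O ÷ 18.015 g/mol = 0.12356 mol
mol N = 2 × 0.3461 g N₂ ÷ 28.014 g/mol = 0.024709 mol
mass O = 1.954 − (0.89027 + 0.12455 + 0.34610) = 0.59308 g → mol O = 0.59308 ÷ 15.999 = 0.037070 mol
Divide by the smallest (0.024709 mol): C 3.000, H 5.001, N 1.000, O 1.500
Multiplying each by 2 gives whole numbers: C 6.00, H 10.00, N 2.00, O 3.00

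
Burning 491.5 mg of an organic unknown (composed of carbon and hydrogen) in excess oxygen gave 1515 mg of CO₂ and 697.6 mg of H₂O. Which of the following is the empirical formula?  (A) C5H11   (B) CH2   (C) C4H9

(C) C4H9

mol C = 1.515 g CO₂ ÷ 44.009 g/mol = 0.034425 mol
mol H = 2 × 0.6976 g H₂O ÷ 18.015 g/mol = 0.077447 mol
Divide by the smallest (0.034425 mol): C 1.000, H 2.250
Multiplying each by 4 gives whole numbers: C 4.00, H 9.00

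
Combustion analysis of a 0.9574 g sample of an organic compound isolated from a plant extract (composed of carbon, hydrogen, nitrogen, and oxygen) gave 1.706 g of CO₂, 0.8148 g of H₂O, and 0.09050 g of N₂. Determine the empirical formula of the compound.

C6H14NO3

mol C = 1.706 g CO₂ ÷ 44.009 g/mol = 0.038765 mol
mol H = 2 × 0.8148 g H₂O ÷ 18.015 g/mol = 0.090458 mol
mol N = 2 × 0.09050 g N₂ ÷ 28.014 g/mol = 0.0064611 mol
mass O = 0.9574 − (0.46560 + 0.091182 + 0.090500) = 0.31011 g → mol O = 0.31011 ÷ 15.999 = 0.019383 mol
Divide by the smallest (0.0064611 mol): C 6.000, H 14.000, N 1.000, O 3.000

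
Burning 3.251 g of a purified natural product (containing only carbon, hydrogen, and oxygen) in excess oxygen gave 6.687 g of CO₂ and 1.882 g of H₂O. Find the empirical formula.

C8H11O4

mol C = 6.687 g CO₂ ÷ 44.009 g/mol = 0.15195 mol
mol H = 2 × 1.882 g H₂O ÷ 18.015 g/mol = 0.20894 mol
mass O = 3.251 − (1.8250 + 0.21061) = 1.2154 g → mol O = 1.2154 ÷ 15.999 = 0.075965 mol
Divide by the smallest (0.075965 mol): C 2.000, H 2.750, O 1.000
Multiplying each by 4 gives whole numbers: C 8.00, H 11.00, O 4.00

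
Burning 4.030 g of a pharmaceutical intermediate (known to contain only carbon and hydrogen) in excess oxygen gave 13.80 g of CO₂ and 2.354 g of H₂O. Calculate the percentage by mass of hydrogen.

mol C = 13.80 g CO₂ ÷ 44.009 g/mol = 0.31357 mol
mol H = 2 × 2.354 g H₂O ÷ 18.015 g/mol = 0.26134 mol
mass % H = 0.26343 g ÷ 4.030 g × 100%

6.54%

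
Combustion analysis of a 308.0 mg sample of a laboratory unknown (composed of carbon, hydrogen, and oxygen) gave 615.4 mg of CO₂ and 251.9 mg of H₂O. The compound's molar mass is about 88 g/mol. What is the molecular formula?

mol C = 0.6154 g CO₂ ÷ 44.009 g/mol = 0.013984 mol
mol H = 2 × 0.2519 g H₂O ÷ 18.015 g/mol = 0.027966 mol
mass O = 0.3080 − (0.16796 + 0.028189) = 0.11185 g → mol O = 0.11185 ÷ 15.999 = 0.0069914 mol
Divide by the smallest (0.0069914 mol): C 2.000, H 4.000, O 1.000
Empirical formula: C2H4O
Empirical-formula mass = 44.05 g/mol; 88 ÷ 44.05 ≈ 2, so the molecular formula is C4H8O2.

C4H8O2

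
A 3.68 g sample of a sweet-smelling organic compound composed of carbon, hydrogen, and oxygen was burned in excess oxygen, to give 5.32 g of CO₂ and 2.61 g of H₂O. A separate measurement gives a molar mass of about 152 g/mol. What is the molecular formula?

mol C = 5.32 g CO₂ ÷ 44.009 g/mol = 0.1209 mol
mol H = 2 × 2.61 g H₂O ÷ 18.015 g/mol = 0.2898 mol
mass O = 3.68 − (1.452 + 0.2921) = 1.936 g → mol O = 1.936 ÷ 15.999 = 0.1210 mol
Divide by the smallest (0.1209 mol): C 1.000, H 2.397, O 1.001
Multiplying each by 5 gives whole numbers: C 5.00, H 11.98, O 5.01
Empirical formula: C5H12O5
Empirical-formula mass = 152.15 g/mol; 152 ÷ 152.15 ≈ 1, so the molecular formula is C5H12O5.

C5H12O5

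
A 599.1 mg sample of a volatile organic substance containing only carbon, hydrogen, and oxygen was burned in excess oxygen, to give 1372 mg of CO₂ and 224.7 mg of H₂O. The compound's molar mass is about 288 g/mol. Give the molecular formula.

mol C = 1.372 g CO₂ ÷ 44.009 g/mol = 0.031175 mol
mol H = 2 × 0.2247 g H₂O ÷ 18.015 g/mol = 0.024946 mol
mass O = 0.5991 − (0.37445 + 0.025145) = 0.19951 g → mol O = 0.19951 ÷ 15.999 = 0.012470 mol
Divide by the smallest (0.012470 mol): C 2.500, H 2.000, O 1.000
Multiplying each by 2 gives whole numbers: C 5.00, H 4.00, O 2.00
Empirical formula: C5H4O2
Empirical-formula mass = 96.08 g/mol; 288 ÷ 96.08 ≈ 3, so the molecular formula is C15H12O6.

C15H12O6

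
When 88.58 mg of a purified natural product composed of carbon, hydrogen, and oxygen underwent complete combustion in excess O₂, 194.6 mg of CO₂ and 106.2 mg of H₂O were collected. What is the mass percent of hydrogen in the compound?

mol C = 0.1946 g CO₂ ÷ 44.009 g/mol = 0.0044218 mol
mol H = 2 × 0.1062 g H₂O ÷ 18.015 g/mol = 0.011790 mol
mass O = 0.08858 − (0.053111 + 0.011884) = 0.023585 g → mol O = 0.023585 ÷ 15.999 = 0.0014742 mol
mass % H = 0.011884 g ÷ 0.08858 g × 100%

13.42%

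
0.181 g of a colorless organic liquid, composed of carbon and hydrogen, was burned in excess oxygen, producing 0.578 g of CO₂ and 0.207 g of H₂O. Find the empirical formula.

mol C = 0.578 g CO₂ ÷ 44.009 g/mol = 0.01313 mol
mol H = 2 × 0.207 g H₂O ÷ 18.015 g/mol = 0.02298 mol
Divide by the smallest (0.01313 mol): C 1.000, H 1.750
Multiplying each by 4 gives whole numbers: C 4.00, H 7.00

C4H7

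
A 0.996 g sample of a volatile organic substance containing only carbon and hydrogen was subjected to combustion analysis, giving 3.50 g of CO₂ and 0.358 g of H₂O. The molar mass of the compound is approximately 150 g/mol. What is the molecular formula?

C12H6

mol C = 3.50 g CO₂ ÷ 44.009 g/mol = 0.07953 mol
mol H = 2 × 0.358 g H₂O ÷ 18.015 g/mol = 0.03974 mol
Divide by the smallest (0.03974 mol): C 2.001, H 1.000
Empirical formula: C2H
Empirical-formula mass = 25.03 g/mol; 150 ÷ 25.03 ≈ 6, so the molecular formula is C12H6.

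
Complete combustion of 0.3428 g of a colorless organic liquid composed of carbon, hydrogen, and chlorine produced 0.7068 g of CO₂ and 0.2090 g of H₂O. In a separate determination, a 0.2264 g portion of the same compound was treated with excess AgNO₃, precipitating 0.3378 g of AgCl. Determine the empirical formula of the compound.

mol C = 0.7068 g CO₂ ÷ 44.009 g/mol = 0.016060 mol
mol H = 2 × 0.2090 g H₂O ÷ 18.015 g/mol = 0.023203 mol
From the AgCl data: mol Cl per gram of compound = (0.3378 ÷ 143.318) ÷ 0.2264 = 0.010411 mol/g, so in the 0.3428 g combustion sample mol Cl = 0.0035688 mol
Divide by the smallest (0.0035688 mol): C 4.500, H 6.502, Cl 1.000
Multiplying each by 2 gives whole numbers: C 9.00, H 13.00, Cl 2.00

C9H13Cl2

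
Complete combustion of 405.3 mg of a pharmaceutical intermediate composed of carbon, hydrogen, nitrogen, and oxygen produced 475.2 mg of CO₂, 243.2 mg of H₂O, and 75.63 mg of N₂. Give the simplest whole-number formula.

mol C = 0.4752 g CO₂ ÷ 44.009 g/mol = 0.010798 mol
mol H = 2 × 0.2432 g H₂O ÷ 18.015 g/mol = 0.027000 mol
mol N = 2 × 0.07563 g N₂ ÷ 28.014 g/mol = 0.0053994 mol
mass O = 0.4053 − (0.12969 + 0.027216 + 0.075630) = 0.17276 g → mol O = 0.17276 ÷ 15.999 = 0.010798 mol
Divide by the smallest (0.0053994 mol): C 2.000, H 5.000, N 1.000, O 2.000

C2H5NO2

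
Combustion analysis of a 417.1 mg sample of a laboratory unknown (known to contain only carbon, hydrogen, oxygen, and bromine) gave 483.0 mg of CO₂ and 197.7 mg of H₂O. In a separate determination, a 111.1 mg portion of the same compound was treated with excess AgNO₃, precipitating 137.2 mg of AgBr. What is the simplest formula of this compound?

mol C = 0.4830 g CO₂ ÷ 44.009 g/mol = 0.010975 mol
mol H = 2 × 0.1977 g H₂O ÷ 18.015 g/mol = 0.021948 mol
From the AgBr data: mol Br per gram of compound = (0.1372 ÷ 187.772) ÷ 0.1111 = 0.0065767 mol/g, so in the 0.4171 g combustion sample mol Br = 0.0027431 mol
mass O = 0.4171 − (0.13182 + 0.022124 + 0.21919) = 0.043966 g → mol O = 0.043966 ÷ 15.999 = 0.0027481 mol
Divide by the smallest (0.0027431 mol): C 4.001, H 8.001, Br 1.000, O 1.002

C4H8BrO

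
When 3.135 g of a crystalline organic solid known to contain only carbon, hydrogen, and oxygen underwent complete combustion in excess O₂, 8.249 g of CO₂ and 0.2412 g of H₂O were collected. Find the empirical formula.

mol C = 8.249 g CO₂ ÷ 44.009 g/mol = 0.18744 mol
mol H = 2 × 0.2412 g H₂O ÷ 18.015 g/mol = 0.026778 mol
mass O = 3.135 − (2.2513 + 0.026992) = 0.85668 g → mol O = 0.85668 ÷ 15.999 = 0.053546 mol
Divide by the smallest (0.026778 mol): C 7.000, H 1.000, O 2.000

C7HO2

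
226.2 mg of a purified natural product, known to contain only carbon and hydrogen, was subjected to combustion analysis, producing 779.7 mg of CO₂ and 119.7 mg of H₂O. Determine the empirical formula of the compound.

mol C = 0.7797 g CO₂ ÷ 44.009 g/mol = 0.017717 mol
mol H = 2 × 0.1197 g H₂O ÷ 18.015 g/mol = 0.013289 mol
Divide by the smallest (0.013289 mol): C 1.333, H 1.000
Multiplying each by 3 gives whole numbers: C 4.00, H 3.00

C4H3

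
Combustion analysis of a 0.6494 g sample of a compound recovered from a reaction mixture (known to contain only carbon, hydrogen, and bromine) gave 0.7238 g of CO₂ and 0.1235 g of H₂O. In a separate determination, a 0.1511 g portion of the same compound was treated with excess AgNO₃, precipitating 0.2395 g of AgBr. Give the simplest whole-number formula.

C6H5Br2

mol C = 0.7238 g CO₂ ÷ 44.009 g/mol = 0.016447 mol
mol H = 2 × 0.1235 g H₂O ÷ 18.015 g/mol = 0.013711 mol
From the AgBr data: mol Br per gram of compound = (0.2395 ÷ 187.772) ÷ 0.1511 = 0.0084413 mol/g, so in the 0.6494 g combustion sample mol Br = 0.0054818 mol
Divide by the smallest (0.0054818 mol): C 3.000, H 2.501, Br 1.000
Multiplying each by 2 gives whole numbers: C 6.00, H 5.00, Br 2.00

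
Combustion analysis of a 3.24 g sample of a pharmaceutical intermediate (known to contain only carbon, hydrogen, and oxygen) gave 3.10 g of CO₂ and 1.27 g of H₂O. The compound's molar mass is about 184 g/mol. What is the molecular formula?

C4H8O8

mol C = 3.10 g CO₂ ÷ 44.009 g/mol = 0.07044 mol
mol H = 2 × 1.27 g H₂O ÷ 18.015 g/mol = 0.1410 mol
mass O = 3.24 − (0.8461 + 0.1421) = 2.252 g → mol O = 2.252 ÷ 15.999 = 0.1407 mol
Divide by the smallest (0.07044 mol): C 1.000, H 2.002, O 1.998
Empirical formula: CH2O2
Empirical-formula mass = 46.02 g/mol; 184 ÷ 46.02 ≈ 4, so the molecular formula is C4H8O8.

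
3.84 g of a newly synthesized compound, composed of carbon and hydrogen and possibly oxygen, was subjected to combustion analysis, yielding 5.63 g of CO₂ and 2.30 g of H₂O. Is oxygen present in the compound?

yes

mol C = 5.63 g CO₂ ÷ 44.009 g/mol = 0.1279 mol
mol H = 2 × 2.30 g H₂O ÷ 18.015 g/mol = 0.2553 mol
C and H account for only 1.794 g of the 3.84 g sample; the remaining 2.046 g must be oxygen.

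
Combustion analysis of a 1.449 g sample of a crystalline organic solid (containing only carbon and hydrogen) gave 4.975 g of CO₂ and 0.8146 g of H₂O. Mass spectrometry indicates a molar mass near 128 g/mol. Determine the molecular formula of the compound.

C10H8

mol C = 4.975 g CO₂ ÷ 44.009 g/mol = 0.11305 mol
mol H = 2 × 0.8146 g H₂O ÷ 18.015 g/mol = 0.090436 mol
Divide by the smallest (0.090436 mol): C 1.250, H 1.000
Multiplying each by 4 gives whole numbers: C 5.00, H 4.00
Empirical formula: C5H4
Empirical-formula mass = 64.09 g/mol; 128 ÷ 64.09 ≈ 2, so the molecular formula is C10H8.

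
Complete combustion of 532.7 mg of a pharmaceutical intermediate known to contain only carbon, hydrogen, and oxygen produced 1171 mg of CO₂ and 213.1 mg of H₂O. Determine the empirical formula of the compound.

C9H8O4

mol C = 1.171 g CO₂ ÷ 44.009 g/mol = 0.026608 mol
mol H = 2 × 0.2131 g H₂O ÷ 18.015 g/mol = 0.023658 mol
mass O = 0.5327 − (0.31959 + 0.023847) = 0.18926 g → mol O = 0.18926 ÷ 15.999 = 0.011830 mol
Divide by the smallest (0.011830 mol): C 2.249, H 2.000, O 1.000
Multiplying each by 4 gives whole numbers: C 9.00, H 8.00, O 4.00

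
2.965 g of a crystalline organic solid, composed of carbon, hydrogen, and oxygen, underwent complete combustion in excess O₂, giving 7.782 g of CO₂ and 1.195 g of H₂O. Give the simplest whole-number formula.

C4H3O

mol C = 7.782 g CO₂ ÷ 44.009 g/mol = 0.17683 mol
mol H = 2 × 1.195 g H₂O ÷ 18.015 g/mol = 0.13267 mol
mass O = 2.965 − (2.1239 + 0.13373) = 0.70740 g → mol O = 0.70740 ÷ 15.999 = 0.044215 mol
Divide by the smallest (0.044215 mol): C 3.999, H 3.000, O 1.000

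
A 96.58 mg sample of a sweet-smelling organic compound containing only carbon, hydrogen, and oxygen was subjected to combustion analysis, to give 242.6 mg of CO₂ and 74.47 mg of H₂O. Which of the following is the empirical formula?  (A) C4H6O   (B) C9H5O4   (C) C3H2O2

(A) C4H6O

mol C = 0.2426 g CO₂ ÷ 44.009 g/mol = 0.0055125 mol
mol H = 2 × 0.07447 g H₂O ÷ 18.015 g/mol = 0.0082676 mol
mass O = 0.09658 − (0.066211 + 0.0083337) = 0.022036 g → mol O = 0.022036 ÷ 15.999 = 0.0013773 mol
Divide by the smallest (0.0013773 mol): C 4.002, H 6.003, O 1.000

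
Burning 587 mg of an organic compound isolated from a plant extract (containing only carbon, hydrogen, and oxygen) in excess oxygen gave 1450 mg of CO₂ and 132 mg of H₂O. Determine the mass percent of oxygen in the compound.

mol C = 1.45 g CO₂ ÷ 44.009 g/mol = 0.03295 mol
mol H = 2 × 0.132 g H₂O ÷ 18.015 g/mol = 0.01465 mol
mass O = 0.587 − (0.3957 + 0.01477) = 0.1765 g → mol O = 0.1765 ÷ 15.999 = 0.01103 mol
mass % O = 0.1765 g ÷ 0.587 g × 100%

30.1%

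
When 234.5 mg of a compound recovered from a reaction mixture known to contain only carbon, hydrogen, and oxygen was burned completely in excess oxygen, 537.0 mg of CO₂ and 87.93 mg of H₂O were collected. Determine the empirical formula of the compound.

mol C = 0.5370 g CO₂ ÷ 44.009 g/mol = 0.012202 mol
mol H = 2 × 0.08793 g H₂O ÷ 18.015 g/mol = 0.0097619 mol
mass O = 0.2345 − (0.14656 + 0.0098400) = 0.078101 g → mol O = 0.078101 ÷ 15.999 = 0.0048816 mol
Divide by the smallest (0.0048816 mol): C 2.500, H 2.000, O 1.000
Multiplying each by 2 gives whole numbers: C 5.00, H 4.00, O 2.00

C5H4O2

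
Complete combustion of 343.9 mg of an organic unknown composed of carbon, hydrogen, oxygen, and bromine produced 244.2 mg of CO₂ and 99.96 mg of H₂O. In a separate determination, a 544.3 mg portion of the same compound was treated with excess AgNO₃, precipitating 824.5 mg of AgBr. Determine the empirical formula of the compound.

mol C = 0.2442 g CO₂ ÷ 44.009 g/mol = 0.0055489 mol
mol H = 2 × 0.09996 g H₂O ÷ 18.015 g/mol = 0.011097 mol
From the AgBr data: mol Br per gram of compound = (0.8245 ÷ 187.772) ÷ 0.5443 = 0.0080672 mol/g, so in the 0.3439 g combustion sample mol Br = 0.0027743 mol
mass O = 0.3439 − (0.066647 + 0.011186 + 0.22168) = 0.044389 g → mol O = 0.044389 ÷ 15.999 = 0.0027745 mol
Divide by the smallest (0.0027743 mol): C 2.000, H 4.000, Br 1.000, O 1.000

C2H4BrO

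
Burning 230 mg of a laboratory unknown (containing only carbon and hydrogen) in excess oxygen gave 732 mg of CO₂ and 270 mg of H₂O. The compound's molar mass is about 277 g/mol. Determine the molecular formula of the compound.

C20H36

mol C = 0.732 g CO₂ ÷ 44.009 g/mol = 0.01663 mol
mol H = 2 × 0.270 g H₂O ÷ 18.015 g/mol = 0.02998 mol
Divide by the smallest (0.01663 mol): C 1.000, H 1.802
Multiplying each by 5 gives whole numbers: C 5.00, H 9.01
Empirical formula: C5H9
Empirical-formula mass = 69.13 g/mol; 277 ÷ 69.13 ≈ 4, so the molecular formula is C20H36.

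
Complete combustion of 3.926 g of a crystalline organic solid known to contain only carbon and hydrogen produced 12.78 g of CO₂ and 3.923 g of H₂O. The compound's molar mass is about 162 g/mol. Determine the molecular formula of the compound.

mol C = 12.78 g CO₂ ÷ 44.009 g/mol = 0.29040 mol
mol H = 2 × 3.923 g H₂O ÷ 18.015 g/mol = 0.43553 mol
Divide by the smallest (0.29040 mol): C 1.000, H 1.500
Multiplying each by 2 gives whole numbers: C 2.00, H 3.00
Empirical formula: C2H3
Empirical-formula mass = 27.05 g/mol; 162 ÷ 27.05 ≈ 6, so the molecular formula is C12H18.

C12H18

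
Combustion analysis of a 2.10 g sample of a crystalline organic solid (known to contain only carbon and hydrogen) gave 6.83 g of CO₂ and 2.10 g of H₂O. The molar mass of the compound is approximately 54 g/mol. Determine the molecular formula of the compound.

C4H6

mol C = 6.83 g CO₂ ÷ 44.009 g/mol = 0.1552 mol
mol H = 2 × 2.10 g H₂O ÷ 18.015 g/mol = 0.2331 mol
Divide by the smallest (0.1552 mol): C 1.000, H 1.502
Multiplying each by 2 gives whole numbers: C 2.00, H 3.00
Empirical formula: C2H3
Empirical-formula mass = 27.05 g/mol; 54 ÷ 27.05 ≈ 2, so the molecular formula is C4H6.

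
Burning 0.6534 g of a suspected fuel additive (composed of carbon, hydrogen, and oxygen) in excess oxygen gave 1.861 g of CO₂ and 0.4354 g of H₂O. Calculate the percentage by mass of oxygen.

14.81%

mol C = 1.861 g CO₂ ÷ 44.009 g/mol = 0.042287 mol
mol H = 2 × 0.4354 g H₂O ÷ 18.015 g/mol = 0.048337 mol
mass O = 0.6534 − (0.50791 + 0.048724) = 0.096769 g → mol O = 0.096769 ÷ 15.999 = 0.0060484 mol
mass % O = 0.096769 g ÷ 0.6534 g × 100%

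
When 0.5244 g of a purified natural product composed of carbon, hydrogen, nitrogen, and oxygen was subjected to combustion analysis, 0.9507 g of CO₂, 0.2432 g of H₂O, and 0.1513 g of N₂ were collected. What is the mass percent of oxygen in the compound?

mol C = 0.9507 g CO₂ ÷ 44.009 g/mol = 0.021602 mol
mol H = 2 × 0.2432 g H₂O ÷ 18.015 g/mol = 0.027000 mol
mol N = 2 × 0.1513 g N₂ ÷ 28.014 g/mol = 0.010802 mol
mass O = 0.5244 − (0.25947 + 0.027216 + 0.15130) = 0.086418 g → mol O = 0.086418 ÷ 15.999 = 0.0054015 mol
mass % O = 0.086418 g ÷ 0.5244 g × 100%

16.48%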